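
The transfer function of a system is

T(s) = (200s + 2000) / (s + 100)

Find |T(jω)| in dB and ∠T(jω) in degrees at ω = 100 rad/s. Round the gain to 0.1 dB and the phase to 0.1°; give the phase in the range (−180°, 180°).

43.1 dB, 39.3°

Substitute s = j100:
Numerator: 200(j100) + 2000 = 2000 + j20000
Denominator: (j100) + 100 = 100 + j100
|N| = √(2000² + 20000²) ≈ 20100, ∠N ≈ 84.29°
|D| = √(100² + 100²) ≈ 141.42, ∠D ≈ 45.00°
|T| = 20100 / 141.42 ≈ 142.13
Gain = 20 log₁₀(142.13) ≈ 43.05 dB
∠T = 84.29° − 45.00° = 39.29°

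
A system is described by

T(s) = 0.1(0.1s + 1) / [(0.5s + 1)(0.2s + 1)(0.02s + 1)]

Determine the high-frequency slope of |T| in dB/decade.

Each pole contributes −20 dB/decade at high frequency; each zero contributes +20 dB/decade.
Net: 1 zero(s) − 3 pole(s) → -40 dB/decade.

-40 dB/decade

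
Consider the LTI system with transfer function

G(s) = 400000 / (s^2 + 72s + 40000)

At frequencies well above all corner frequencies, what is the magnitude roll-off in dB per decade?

Each pole contributes −20 dB/decade at high frequency; each zero contributes +20 dB/decade.
Net: 0 zero(s) − 2 pole(s) → -40 dB/decade.

-40 dB/decade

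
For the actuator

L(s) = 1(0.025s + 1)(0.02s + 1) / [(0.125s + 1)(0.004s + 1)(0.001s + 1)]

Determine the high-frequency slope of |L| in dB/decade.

-20 dB/decade

Each pole contributes −20 dB/decade at high frequency; each zero contributes +20 dB/decade.
Net: 2 zero(s) − 3 pole(s) → -20 dB/decade.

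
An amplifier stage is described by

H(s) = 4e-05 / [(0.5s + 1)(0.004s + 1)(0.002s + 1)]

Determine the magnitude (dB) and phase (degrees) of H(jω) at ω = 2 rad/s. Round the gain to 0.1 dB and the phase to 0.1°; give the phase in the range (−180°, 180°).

-91.0 dB, -45.7°

At ω = 2 rad/s:
pole (1 + j2·0.5) = 1 + j1 → |·| ≈ 1.4142, ∠ ≈ 45.00°
pole (1 + j2·0.004) = 1 + j0.008 → |·| ≈ 1, ∠ ≈ 0.46°
pole (1 + j2·0.002) = 1 + j0.004 → |·| ≈ 1, ∠ ≈ 0.23°
|H| = 4e-05 · 1 / (1.4142 · 1 · 1) ≈ 2.8285e-05
Gain = 20 log₁₀(2.8285e-05) ≈ -90.97 dB
∠H = (0°) − (45.00° + 0.46° + 0.23°) = -45.69°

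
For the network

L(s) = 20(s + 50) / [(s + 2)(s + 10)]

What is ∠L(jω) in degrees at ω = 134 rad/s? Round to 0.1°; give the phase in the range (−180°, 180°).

-105.3°

At s = jω = j134:
zero (s+50): 50 + j134 → |·| = √(50²+134²) = √20456 ≈ 143.02, ∠ = arctan(134/50) ≈ 69.54°
pole (s+2): 2 + j134 → |·| = √(2²+134²) = √17960 ≈ 134.01, ∠ = arctan(134/2) ≈ 89.14°
pole (s+10): 10 + j134 → |·| = √(10²+134²) = √18056 ≈ 134.37, ∠ = arctan(134/10) ≈ 85.73°
∠L = 69.54° − 174.87° = -105.33°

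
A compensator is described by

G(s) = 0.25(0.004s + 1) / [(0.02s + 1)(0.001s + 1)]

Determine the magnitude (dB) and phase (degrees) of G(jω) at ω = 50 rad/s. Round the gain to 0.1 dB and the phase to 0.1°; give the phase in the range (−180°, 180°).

-14.9 dB, -36.6°

At ω = 50 rad/s:
zero (1 + j50·0.004) = 1 + j0.2 → |·| ≈ 1.0198, ∠ ≈ 11.31°
pole (1 + j50·0.02) = 1 + j1 → |·| ≈ 1.4142, ∠ ≈ 45.00°
pole (1 + j50·0.001) = 1 + j0.05 → |·| ≈ 1.0012, ∠ ≈ 2.86°
|G| = 0.25 · 1.0198 / (1.4142 · 1.0012) ≈ 0.18006
Gain = 20 log₁₀(0.18006) ≈ -14.89 dB
∠G = (11.31°) − (45.00° + 2.86°) = -36.55°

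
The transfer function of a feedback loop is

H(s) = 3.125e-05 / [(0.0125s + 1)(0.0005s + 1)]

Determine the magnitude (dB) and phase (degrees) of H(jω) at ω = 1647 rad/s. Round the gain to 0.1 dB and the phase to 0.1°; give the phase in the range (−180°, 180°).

-118.6 dB, -126.7°

At ω = 1647 rad/s:
pole (1 + j1647·0.0125) = 1 + j20.5875 → |·| ≈ 20.612, ∠ ≈ 87.22°
pole (1 + j1647·0.0005) = 1 + j0.8235 → |·| ≈ 1.2954, ∠ ≈ 39.47°
|H| = 3.125e-05 · 1 / (20.612 · 1.2954) ≈ 1.1704e-06
Gain = 20 log₁₀(1.1704e-06) ≈ -118.63 dB
∠H = (0°) − (87.22° + 39.47°) = -126.69°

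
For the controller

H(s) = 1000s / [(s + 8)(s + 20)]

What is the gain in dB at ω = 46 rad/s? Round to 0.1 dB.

At s = jω = j46:
zero at origin: s = j46 → |·| = 46, ∠ = 90.00°
pole (s+8): 8 + j46 → |·| = √(8²+46²) = √2180 ≈ 46.69, ∠ = arctan(46/8) ≈ 80.13°
pole (s+20): 20 + j46 → |·| = √(20²+46²) = √2516 ≈ 50.16, ∠ = arctan(46/20) ≈ 66.50°
|H| = 1000 · 46 / 2342 ≈ 19.641
Gain = 20 log₁₀(19.641) ≈ 25.86 dB

25.9 dB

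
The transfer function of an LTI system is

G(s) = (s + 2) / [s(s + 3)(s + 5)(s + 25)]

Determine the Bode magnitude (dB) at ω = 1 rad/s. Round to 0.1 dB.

At s = jω = j1:
zero (s+2): 2 + j1 → |·| = √(2²+1²) = √5 ≈ 2.2361, ∠ = arctan(1/2) ≈ 26.57°
pole (s+3): 3 + j1 → |·| = √(3²+1²) = √10 ≈ 3.1623, ∠ = arctan(1/3) ≈ 18.43°
pole (s+5): 5 + j1 → |·| = √(5²+1²) = √26 ≈ 5.099, ∠ = arctan(1/5) ≈ 11.31°
pole (s+25): 25 + j1 → |·| = √(25²+1²) = √626 ≈ 25.02, ∠ = arctan(1/25) ≈ 2.29°
pole at origin: |s| = 1, ∠ = 90.00° (in denominator)
|G| = 1 · 2.2361 / 403.44 ≈ 0.0055426
Gain = 20 log₁₀(0.0055426) ≈ -45.13 dB

-45.1 dB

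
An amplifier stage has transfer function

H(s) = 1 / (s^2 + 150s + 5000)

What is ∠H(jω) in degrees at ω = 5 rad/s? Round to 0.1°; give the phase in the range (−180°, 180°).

-8.6°

Substitute s = j5:
Numerator: 1 = 1 + j0
Denominator: (j5)^2 + 150(j5) + 5000 = 4975 + j750
|N| = √(1² + 0²) ≈ 1, ∠N ≈ 0.00°
|D| = √(4975² + 750²) ≈ 5031.2, ∠D ≈ 8.57°
∠H = 0.00° − 8.57° = -8.57°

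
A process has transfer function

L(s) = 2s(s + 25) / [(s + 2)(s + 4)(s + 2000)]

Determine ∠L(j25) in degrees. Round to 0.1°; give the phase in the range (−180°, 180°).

-32.1°

At s = jω = j25:
zero (s+25): 25 + j25 → |·| = √(25²+25²) = √1250 ≈ 35.355, ∠ = arctan(25/25) ≈ 45.00°
zero at origin: s = j25 → |·| = 25, ∠ = 90.00°
pole (s+2): 2 + j25 → |·| = √(2²+25²) = √629 ≈ 25.08, ∠ = arctan(25/2) ≈ 85.43°
pole (s+4): 4 + j25 → |·| = √(4²+25²) = √641 ≈ 25.318, ∠ = arctan(25/4) ≈ 80.91°
pole (s+2000): 2000 + j25 → |·| = √(2000²+25²) = √4000625 ≈ 2000.2, ∠ = arctan(25/2000) ≈ 0.72°
∠L = 135.00° − 167.06° = -32.06°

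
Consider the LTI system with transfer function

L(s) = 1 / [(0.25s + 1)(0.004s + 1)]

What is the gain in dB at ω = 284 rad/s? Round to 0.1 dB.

-40.6 dB

At ω = 284 rad/s:
pole (1 + j284·0.25) = 1 + j71 → |·| ≈ 71.007, ∠ ≈ 89.19°
pole (1 + j284·0.004) = 1 + j1.136 → |·| ≈ 1.5134, ∠ ≈ 48.64°
|L| = 1 · 1 / (71.007 · 1.5134) ≈ 0.0093056
Gain = 20 log₁₀(0.0093056) ≈ -40.63 dB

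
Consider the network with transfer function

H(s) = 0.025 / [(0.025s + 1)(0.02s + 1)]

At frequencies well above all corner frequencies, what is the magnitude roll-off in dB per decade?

-40 dB/decade

Each pole contributes −20 dB/decade at high frequency; each zero contributes +20 dB/decade.
Net: 0 zero(s) − 2 pole(s) → -40 dB/decade.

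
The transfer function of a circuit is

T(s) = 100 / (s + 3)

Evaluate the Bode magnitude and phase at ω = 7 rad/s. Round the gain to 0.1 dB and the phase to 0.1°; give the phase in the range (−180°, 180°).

22.4 dB, -66.8°

Substitute s = j7:
Numerator: 100 = 100 + j0
Denominator: (j7) + 3 = 3 + j7
|N| = √(100² + 0²) ≈ 100, ∠N ≈ 0.00°
|D| = √(3² + 7²) ≈ 7.6158, ∠D ≈ 66.80°
|T| = 100 / 7.6158 ≈ 13.131
Gain = 20 log₁₀(13.131) ≈ 22.37 dB
∠T = 0.00° − 66.80° = -66.80°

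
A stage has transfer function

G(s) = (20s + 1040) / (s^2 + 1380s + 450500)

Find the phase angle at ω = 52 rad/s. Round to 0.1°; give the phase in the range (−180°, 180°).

35.9°

Substitute s = j52:
Numerator: 20(j52) + 1040 = 1040 + j1040
Denominator: (j52)^2 + 1380(j52) + 450500 = 447796 + j71760
|N| = √(1040² + 1040²) ≈ 1470.8, ∠N ≈ 45.00°
|D| = √(447796² + 71760²) ≈ 4.5351e+05, ∠D ≈ 9.10°
∠G = 45.00° − 9.10° = 35.90°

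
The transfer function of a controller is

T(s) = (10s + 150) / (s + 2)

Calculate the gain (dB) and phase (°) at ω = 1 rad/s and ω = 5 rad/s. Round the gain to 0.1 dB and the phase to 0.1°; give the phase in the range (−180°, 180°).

Substitute s = j1:
Numerator: 10(j1) + 150 = 150 + j10
Denominator: (j1) + 2 = 2 + j1
|N| = √(150² + 10²) ≈ 150.33, ∠N ≈ 3.81°
|D| = √(2² + 1²) ≈ 2.2361, ∠D ≈ 26.57°
|T| = 150.33 / 2.2361 ≈ 67.229
Gain = 20 log₁₀(67.229) ≈ 36.55 dB
∠T = 3.81° − 26.57° = -22.76°

Substitute s = j5:
Numerator: 10(j5) + 150 = 150 + j50
Denominator: (j5) + 2 = 2 + j5
|N| = √(150² + 50²) ≈ 158.11, ∠N ≈ 18.43°
|D| = √(2² + 5²) ≈ 5.3852, ∠D ≈ 68.20°
|T| = 158.11 / 5.3852 ≈ 29.36
Gain = 20 log₁₀(29.36) ≈ 29.36 dB
∠T = 18.43° − 68.20° = -49.77°

ω = 1: 36.6 dB, -22.8°; ω = 5: 29.4 dB, -49.8°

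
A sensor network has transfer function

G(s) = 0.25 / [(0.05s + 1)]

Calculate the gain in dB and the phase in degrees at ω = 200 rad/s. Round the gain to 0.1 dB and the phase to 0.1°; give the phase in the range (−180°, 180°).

-32.1 dB, -84.3°

At ω = 200 rad/s:
pole (1 + j200·0.05) = 1 + j10 → |·| ≈ 10.05, ∠ ≈ 84.29°
|G| = 0.25 · 1 / (10.05) ≈ 0.024876
Gain = 20 log₁₀(0.024876) ≈ -32.08 dB
∠G = (0°) − (84.29°) = -84.29°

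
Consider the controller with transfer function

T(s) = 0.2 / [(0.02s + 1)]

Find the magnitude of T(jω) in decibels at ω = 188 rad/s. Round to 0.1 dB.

At ω = 188 rad/s:
pole (1 + j188·0.02) = 1 + j3.76 → |·| ≈ 3.8907, ∠ ≈ 75.11°
|T| = 0.2 · 1 / (3.8907) ≈ 0.051405
Gain = 20 log₁₀(0.051405) ≈ -25.78 dB

-25.8 dB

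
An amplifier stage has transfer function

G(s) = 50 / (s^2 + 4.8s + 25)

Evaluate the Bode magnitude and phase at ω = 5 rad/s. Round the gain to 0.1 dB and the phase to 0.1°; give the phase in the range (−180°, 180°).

6.4 dB, -90.0°

At s = jω = j5:
quadratic: (j5)² + 4.8·j5 + 25 = 0 + j24 → |·| ≈ 24, ∠ ≈ 90.00°
|G| = 50 / 24 ≈ 2.0833
Gain = 20 log₁₀(2.0833) ≈ 6.38 dB
∠G = 0.00° − 90.00° = -90.00°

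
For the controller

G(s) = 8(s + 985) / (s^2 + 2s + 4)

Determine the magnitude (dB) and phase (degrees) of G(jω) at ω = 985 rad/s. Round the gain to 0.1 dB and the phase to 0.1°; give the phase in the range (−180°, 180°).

At s = jω = j985:
zero (s+985): 985 + j985 → |·| = √(985²+985²) = √1940450 ≈ 1393, ∠ = arctan(985/985) ≈ 45.00°
quadratic: (j985)² + 2·j985 + 4 = -970221 + j1970 → |·| ≈ 9.7022e+05, ∠ ≈ 179.88°
|G| = 8 · 1393 / 9.7022e+05 ≈ 0.011486
Gain = 20 log₁₀(0.011486) ≈ -38.80 dB
∠G = 45.00° − 179.88° = -134.88°

-38.8 dB, -134.9°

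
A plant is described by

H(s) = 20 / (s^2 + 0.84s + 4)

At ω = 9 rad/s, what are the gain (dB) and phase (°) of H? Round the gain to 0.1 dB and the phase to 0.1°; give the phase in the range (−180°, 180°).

-11.8 dB, -174.4°

At s = jω = j9:
quadratic: (j9)² + 0.84·j9 + 4 = -77 + j7.56 → |·| ≈ 77.37, ∠ ≈ 174.39°
|H| = 20 / 77.37 ≈ 0.2585
Gain = 20 log₁₀(0.2585) ≈ -11.75 dB
∠H = 0.00° − 174.39° = -174.39°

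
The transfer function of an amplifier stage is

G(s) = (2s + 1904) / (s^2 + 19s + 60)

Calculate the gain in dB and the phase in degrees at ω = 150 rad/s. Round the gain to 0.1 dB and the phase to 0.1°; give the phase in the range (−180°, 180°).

Substitute s = j150:
Numerator: 2(j150) + 1904 = 1904 + j300
Denominator: (j150)^2 + 19(j150) + 60 = -22440 + j2850
|N| = √(1904² + 300²) ≈ 1927.5, ∠N ≈ 8.95°
|D| = √(22440² + 2850²) ≈ 22620, ∠D ≈ 172.76°
|G| = 1927.5 / 22620 ≈ 0.085212
Gain = 20 log₁₀(0.085212) ≈ -21.39 dB
∠G = 8.95° − 172.76° = -163.81°

-21.4 dB, -163.8°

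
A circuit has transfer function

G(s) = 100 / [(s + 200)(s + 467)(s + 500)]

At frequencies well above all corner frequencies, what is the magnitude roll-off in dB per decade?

Each pole contributes −20 dB/decade at high frequency; each zero contributes +20 dB/decade.
Net: 0 zero(s) − 3 pole(s) → -60 dB/decade.

-60 dB/decade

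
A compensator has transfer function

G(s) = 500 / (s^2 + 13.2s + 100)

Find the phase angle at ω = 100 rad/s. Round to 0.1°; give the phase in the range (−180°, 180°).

-172.4°

At s = jω = j100:
quadratic: (j100)² + 13.2·j100 + 100 = -9900 + j1320 → |·| ≈ 9987.6, ∠ ≈ 172.41°
∠G = 0.00° − 172.41° = -172.41°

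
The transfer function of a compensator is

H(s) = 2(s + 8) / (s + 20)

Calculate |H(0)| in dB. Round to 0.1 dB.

H(0) = 2·8 / (20) = 0.8
20 log₁₀(0.8) ≈ -1.94 dB

-1.9 dB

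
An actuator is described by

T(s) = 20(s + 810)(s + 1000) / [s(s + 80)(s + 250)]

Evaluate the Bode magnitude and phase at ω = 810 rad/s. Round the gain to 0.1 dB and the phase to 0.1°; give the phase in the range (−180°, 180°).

At s = jω = j810:
zero (s+810): 810 + j810 → |·| = √(810²+810²) = √1312200 ≈ 1145.5, ∠ = arctan(810/810) ≈ 45.00°
zero (s+1000): 1000 + j810 → |·| = √(1000²+810²) = √1656100 ≈ 1286.9, ∠ = arctan(810/1000) ≈ 39.01°
pole (s+80): 80 + j810 → |·| = √(80²+810²) = √662500 ≈ 813.94, ∠ = arctan(810/80) ≈ 84.36°
pole (s+250): 250 + j810 → |·| = √(250²+810²) = √718600 ≈ 847.7, ∠ = arctan(810/250) ≈ 72.85°
pole at origin: |s| = 810, ∠ = 90.00° (in denominator)
|T| = 20 · 1.4741e+06 / 5.5888e+08 ≈ 0.052752
Gain = 20 log₁₀(0.052752) ≈ -25.56 dB
∠T = 84.01° − 247.21° = -163.20°

-25.6 dB, -163.2°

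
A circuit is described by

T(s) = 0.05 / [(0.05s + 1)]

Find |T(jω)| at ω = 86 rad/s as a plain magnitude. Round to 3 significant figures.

0.0113

At ω = 86 rad/s:
pole (1 + j86·0.05) = 1 + j4.3 → |·| ≈ 4.4147, ∠ ≈ 76.91°
|T| = 0.05 · 1 / (4.4147) ≈ 0.011326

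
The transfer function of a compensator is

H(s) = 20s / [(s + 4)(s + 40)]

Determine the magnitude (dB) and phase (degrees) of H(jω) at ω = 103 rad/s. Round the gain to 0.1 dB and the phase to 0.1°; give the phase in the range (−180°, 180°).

At s = jω = j103:
zero at origin: s = j103 → |·| = 103, ∠ = 90.00°
pole (s+4): 4 + j103 → |·| = √(4²+103²) = √10625 ≈ 103.08, ∠ = arctan(103/4) ≈ 87.78°
pole (s+40): 40 + j103 → |·| = √(40²+103²) = √12209 ≈ 110.49, ∠ = arctan(103/40) ≈ 68.78°
|H| = 20 · 103 / 11389 ≈ 0.18088
Gain = 20 log₁₀(0.18088) ≈ -14.85 dB
∠H = 90.00° − 156.56° = -66.56°

-14.9 dB, -66.6°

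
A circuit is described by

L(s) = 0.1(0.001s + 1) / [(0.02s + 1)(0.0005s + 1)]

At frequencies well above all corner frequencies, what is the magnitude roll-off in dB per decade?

-20 dB/decade

Each pole contributes −20 dB/decade at high frequency; each zero contributes +20 dB/decade.
Net: 1 zero(s) − 2 pole(s) → -20 dB/decade.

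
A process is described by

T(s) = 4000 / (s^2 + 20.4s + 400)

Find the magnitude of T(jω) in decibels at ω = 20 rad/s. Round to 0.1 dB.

19.8 dB

At s = jω = j20:
quadratic: (j20)² + 20.4·j20 + 400 = 0 + j408 → |·| ≈ 408, ∠ ≈ 90.00°
|T| = 4000 / 408 ≈ 9.8039
Gain = 20 log₁₀(9.8039) ≈ 19.83 dB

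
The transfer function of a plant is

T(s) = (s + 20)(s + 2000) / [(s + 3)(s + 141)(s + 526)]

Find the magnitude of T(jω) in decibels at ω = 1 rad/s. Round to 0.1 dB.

-15.4 dB

At s = jω = j1:
zero (s+20): 20 + j1 → |·| = √(20²+1²) = √401 ≈ 20.025, ∠ = arctan(1/20) ≈ 2.86°
zero (s+2000): 2000 + j1 → |·| = √(2000²+1²) = √4000001 ≈ 2000, ∠ = arctan(1/2000) ≈ 0.03°
pole (s+3): 3 + j1 → |·| = √(3²+1²) = √10 ≈ 3.1623, ∠ = arctan(1/3) ≈ 18.43°
pole (s+141): 141 + j1 → |·| = √(141²+1²) = √19882 ≈ 141, ∠ = arctan(1/141) ≈ 0.41°
pole (s+526): 526 + j1 → |·| = √(526²+1²) = √276677 ≈ 526, ∠ = arctan(1/526) ≈ 0.11°
|T| = 1 · 40050 / 2.3454e+05 ≈ 0.17076
Gain = 20 log₁₀(0.17076) ≈ -15.35 dB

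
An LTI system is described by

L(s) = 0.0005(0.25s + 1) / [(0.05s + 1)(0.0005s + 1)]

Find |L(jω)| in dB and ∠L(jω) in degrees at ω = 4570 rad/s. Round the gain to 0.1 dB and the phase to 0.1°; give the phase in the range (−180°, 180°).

At ω = 4570 rad/s:
zero (1 + j4570·0.25) = 1 + j1142.5 → |·| ≈ 1142.5, ∠ ≈ 89.95°
pole (1 + j4570·0.05) = 1 + j228.5 → |·| ≈ 228.5, ∠ ≈ 89.75°
pole (1 + j4570·0.0005) = 1 + j2.285 → |·| ≈ 2.4942, ∠ ≈ 66.36°
|L| = 0.0005 · 1142.5 / (228.5 · 2.4942) ≈ 0.0010023
Gain = 20 log₁₀(0.0010023) ≈ -59.98 dB
∠L = (89.95°) − (89.75° + 66.36°) = -66.16°

-60.0 dB, -66.2°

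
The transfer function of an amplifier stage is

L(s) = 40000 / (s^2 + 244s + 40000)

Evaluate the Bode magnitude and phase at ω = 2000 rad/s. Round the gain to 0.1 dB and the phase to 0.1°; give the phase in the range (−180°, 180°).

-40.0 dB, -173.0°

At s = jω = j2000:
quadratic: (j2000)² + 244·j2000 + 40000 = -3960000 + j488000 → |·| ≈ 3.99e+06, ∠ ≈ 172.97°
|L| = 40000 / 3.99e+06 ≈ 0.010025
Gain = 20 log₁₀(0.010025) ≈ -39.98 dB
∠L = 0.00° − 172.97° = -172.97°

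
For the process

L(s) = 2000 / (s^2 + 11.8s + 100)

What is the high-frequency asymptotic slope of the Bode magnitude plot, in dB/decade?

-40 dB/decade

Each pole contributes −20 dB/decade at high frequency; each zero contributes +20 dB/decade.
Net: 0 zero(s) − 2 pole(s) → -40 dB/decade.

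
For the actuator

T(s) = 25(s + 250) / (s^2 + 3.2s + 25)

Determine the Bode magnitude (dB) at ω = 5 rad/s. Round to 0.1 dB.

At s = jω = j5:
zero (s+250): 250 + j5 → |·| = √(250²+5²) = √62525 ≈ 250.05, ∠ = arctan(5/250) ≈ 1.15°
quadratic: (j5)² + 3.2·j5 + 25 = 0 + j16 → |·| ≈ 16, ∠ ≈ 90.00°
|T| = 25 · 250.05 / 16 ≈ 390.7
Gain = 20 log₁₀(390.7) ≈ 51.84 dB

51.8 dB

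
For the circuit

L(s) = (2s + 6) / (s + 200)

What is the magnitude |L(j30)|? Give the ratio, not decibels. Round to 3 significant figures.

Substitute s = j30:
Numerator: 2(j30) + 6 = 6 + j60
Denominator: (j30) + 200 = 200 + j30
|N| = √(6² + 60²) ≈ 60.299, ∠N ≈ 84.29°
|D| = √(200² + 30²) ≈ 202.24, ∠D ≈ 8.53°
|L| = 60.299 / 202.24 ≈ 0.29816

0.298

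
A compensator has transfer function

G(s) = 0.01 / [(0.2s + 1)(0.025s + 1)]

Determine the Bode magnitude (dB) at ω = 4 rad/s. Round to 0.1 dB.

At ω = 4 rad/s:
pole (1 + j4·0.2) = 1 + j0.8 → |·| ≈ 1.2806, ∠ ≈ 38.66°
pole (1 + j4·0.025) = 1 + j0.1 → |·| ≈ 1.005, ∠ ≈ 5.71°
|G| = 0.01 · 1 / (1.2806 · 1.005) ≈ 0.00777
Gain = 20 log₁₀(0.00777) ≈ -42.19 dB

-42.2 dB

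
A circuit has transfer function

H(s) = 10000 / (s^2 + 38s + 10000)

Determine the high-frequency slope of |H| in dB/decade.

-40 dB/decade

Each pole contributes −20 dB/decade at high frequency; each zero contributes +20 dB/decade.
Net: 0 zero(s) − 2 pole(s) → -40 dB/decade.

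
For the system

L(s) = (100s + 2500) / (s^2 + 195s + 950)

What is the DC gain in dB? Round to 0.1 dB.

L(0) = 2500 / 950 ≈ 2.6316
20 log₁₀(2.6316) ≈ 8.40 dB

8.4 dB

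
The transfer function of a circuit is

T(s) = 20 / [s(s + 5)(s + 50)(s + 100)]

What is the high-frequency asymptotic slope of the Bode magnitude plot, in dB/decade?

-80 dB/decade

Each pole contributes −20 dB/decade at high frequency; each zero contributes +20 dB/decade.
Net: 0 zero(s) − 4 pole(s) → -80 dB/decade.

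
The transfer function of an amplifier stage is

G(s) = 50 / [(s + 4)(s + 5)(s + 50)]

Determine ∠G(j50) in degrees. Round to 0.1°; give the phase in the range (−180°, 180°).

145.3°

At s = jω = j50:
pole (s+4): 4 + j50 → |·| = √(4²+50²) = √2516 ≈ 50.16, ∠ = arctan(50/4) ≈ 85.43°
pole (s+5): 5 + j50 → |·| = √(5²+50²) = √2525 ≈ 50.249, ∠ = arctan(50/5) ≈ 84.29°
pole (s+50): 50 + j50 → |·| = √(50²+50²) = √5000 ≈ 70.711, ∠ = arctan(50/50) ≈ 45.00°
∠G = 0.00° − 214.72° = -214.72° ≡ 145.28° (principal value)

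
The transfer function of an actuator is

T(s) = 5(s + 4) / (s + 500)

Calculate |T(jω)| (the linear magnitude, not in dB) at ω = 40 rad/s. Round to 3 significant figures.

0.401

At s = jω = j40:
zero (s+4): 4 + j40 → |·| = √(4²+40²) = √1616 ≈ 40.2, ∠ = arctan(40/4) ≈ 84.29°
pole (s+500): 500 + j40 → |·| = √(500²+40²) = √251600 ≈ 501.6, ∠ = arctan(40/500) ≈ 4.57°
|T| = 5 · 40.2 / 501.6 ≈ 0.40072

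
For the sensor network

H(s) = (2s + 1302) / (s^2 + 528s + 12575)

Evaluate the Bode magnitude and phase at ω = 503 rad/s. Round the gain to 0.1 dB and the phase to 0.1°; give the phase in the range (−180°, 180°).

Substitute s = j503:
Numerator: 2(j503) + 1302 = 1302 + j1006
Denominator: (j503)^2 + 528(j503) + 12575 = -240434 + j265584
|N| = √(1302² + 1006²) ≈ 1645.4, ∠N ≈ 37.69°
|D| = √(240434² + 265584²) ≈ 3.5825e+05, ∠D ≈ 132.15°
|H| = 1645.4 / 3.5825e+05 ≈ 0.0045929
Gain = 20 log₁₀(0.0045929) ≈ -46.76 dB
∠H = 37.69° − 132.15° = -94.46°

-46.8 dB, -94.5°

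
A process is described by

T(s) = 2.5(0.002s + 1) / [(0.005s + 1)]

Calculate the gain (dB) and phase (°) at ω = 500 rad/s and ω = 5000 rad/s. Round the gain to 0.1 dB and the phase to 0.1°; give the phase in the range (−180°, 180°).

At ω = 500 rad/s:
zero (1 + j500·0.002) = 1 + j1 → |·| ≈ 1.4142, ∠ ≈ 45.00°
pole (1 + j500·0.005) = 1 + j2.5 → |·| ≈ 2.6926, ∠ ≈ 68.20°
|T| = 2.5 · 1.4142 / (2.6926) ≈ 1.313
Gain = 20 log₁₀(1.313) ≈ 2.37 dB
∠T = (45.00°) − (68.20°) = -23.20°

At ω = 5000 rad/s:
zero (1 + j5000·0.002) = 1 + j10 → |·| ≈ 10.05, ∠ ≈ 84.29°
pole (1 + j5000·0.005) = 1 + j25 → |·| ≈ 25.02, ∠ ≈ 87.71°
|T| = 2.5 · 10.05 / (25.02) ≈ 1.0042
Gain = 20 log₁₀(1.0042) ≈ 0.04 dB
∠T = (84.29°) − (87.71°) = -3.42°

ω = 500: 2.4 dB, -23.2°; ω = 5000: 0.0 dB, -3.4°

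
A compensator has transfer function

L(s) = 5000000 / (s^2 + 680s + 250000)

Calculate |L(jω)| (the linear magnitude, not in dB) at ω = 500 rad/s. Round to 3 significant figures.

14.7

At s = jω = j500:
quadratic: (j500)² + 680·j500 + 250000 = 0 + j340000 → |·| ≈ 3.4e+05, ∠ ≈ 90.00°
|L| = 5000000 / 3.4e+05 ≈ 14.706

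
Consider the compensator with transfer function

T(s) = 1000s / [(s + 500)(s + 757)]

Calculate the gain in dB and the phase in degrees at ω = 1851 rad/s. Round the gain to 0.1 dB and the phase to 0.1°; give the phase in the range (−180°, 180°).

-6.3 dB, -52.6°

At s = jω = j1851:
zero at origin: s = j1851 → |·| = 1851, ∠ = 90.00°
pole (s+500): 500 + j1851 → |·| = √(500²+1851²) = √3676201 ≈ 1917.3, ∠ = arctan(1851/500) ≈ 74.88°
pole (s+757): 757 + j1851 → |·| = √(757²+1851²) = √3999250 ≈ 1999.8, ∠ = arctan(1851/757) ≈ 67.76°
|T| = 1000 · 1851 / 3.8342e+06 ≈ 0.48276
Gain = 20 log₁₀(0.48276) ≈ -6.33 dB
∠T = 90.00° − 142.64° = -52.64°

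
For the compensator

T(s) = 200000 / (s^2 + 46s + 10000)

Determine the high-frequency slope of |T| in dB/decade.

Each pole contributes −20 dB/decade at high frequency; each zero contributes +20 dB/decade.
Net: 0 zero(s) − 2 pole(s) → -40 dB/decade.

-40 dB/decade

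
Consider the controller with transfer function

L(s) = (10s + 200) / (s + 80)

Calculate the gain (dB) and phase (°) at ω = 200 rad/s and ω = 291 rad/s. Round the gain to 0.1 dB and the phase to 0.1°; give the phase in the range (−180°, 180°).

Substitute s = j200:
Numerator: 10(j200) + 200 = 200 + j2000
Denominator: (j200) + 80 = 80 + j200
|N| = √(200² + 2000²) ≈ 2010, ∠N ≈ 84.29°
|D| = √(80² + 200²) ≈ 215.41, ∠D ≈ 68.20°
|L| = 2010 / 215.41 ≈ 9.331
Gain = 20 log₁₀(9.331) ≈ 19.40 dB
∠L = 84.29° − 68.20° = 16.09°

Substitute s = j291:
Numerator: 10(j291) + 200 = 200 + j2910
Denominator: (j291) + 80 = 80 + j291
|N| = √(200² + 2910²) ≈ 2916.9, ∠N ≈ 86.07°
|D| = √(80² + 291²) ≈ 301.8, ∠D ≈ 74.63°
|L| = 2916.9 / 301.8 ≈ 9.665
Gain = 20 log₁₀(9.665) ≈ 19.70 dB
∠L = 86.07° − 74.63° = 11.44°

ω = 200: 19.4 dB, 16.1°; ω = 291: 19.7 dB, 11.4°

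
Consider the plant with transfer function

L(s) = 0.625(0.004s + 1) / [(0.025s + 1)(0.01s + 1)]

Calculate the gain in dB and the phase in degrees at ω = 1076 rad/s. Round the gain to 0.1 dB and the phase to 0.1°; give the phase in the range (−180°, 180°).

At ω = 1076 rad/s:
zero (1 + j1076·0.004) = 1 + j4.304 → |·| ≈ 4.4186, ∠ ≈ 76.92°
pole (1 + j1076·0.025) = 1 + j26.9 → |·| ≈ 26.919, ∠ ≈ 87.87°
pole (1 + j1076·0.01) = 1 + j10.76 → |·| ≈ 10.806, ∠ ≈ 84.69°
|L| = 0.625 · 4.4186 / (26.919 · 10.806) ≈ 0.0094938
Gain = 20 log₁₀(0.0094938) ≈ -40.45 dB
∠L = (76.92°) − (87.87° + 84.69°) = -95.64°

-40.5 dB, -95.6°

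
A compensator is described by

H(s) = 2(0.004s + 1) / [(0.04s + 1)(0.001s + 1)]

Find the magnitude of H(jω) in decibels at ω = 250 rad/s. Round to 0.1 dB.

At ω = 250 rad/s:
zero (1 + j250·0.004) = 1 + j1 → |·| ≈ 1.4142, ∠ ≈ 45.00°
pole (1 + j250·0.04) = 1 + j10 → |·| ≈ 10.05, ∠ ≈ 84.29°
pole (1 + j250·0.001) = 1 + j0.25 → |·| ≈ 1.0308, ∠ ≈ 14.04°
|H| = 2 · 1.4142 / (10.05 · 1.0308) ≈ 0.27302
Gain = 20 log₁₀(0.27302) ≈ -11.28 dB

-11.3 dB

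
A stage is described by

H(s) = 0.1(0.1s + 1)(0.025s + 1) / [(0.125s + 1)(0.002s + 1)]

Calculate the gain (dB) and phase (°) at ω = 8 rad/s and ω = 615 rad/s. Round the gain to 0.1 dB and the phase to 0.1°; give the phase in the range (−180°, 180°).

At ω = 8 rad/s:
zero (1 + j8·0.1) = 1 + j0.8 → |·| ≈ 1.2806, ∠ ≈ 38.66°
zero (1 + j8·0.025) = 1 + j0.2 → |·| ≈ 1.0198, ∠ ≈ 11.31°
pole (1 + j8·0.125) = 1 + j1 → |·| ≈ 1.4142, ∠ ≈ 45.00°
pole (1 + j8·0.002) = 1 + j0.016 → |·| ≈ 1.0001, ∠ ≈ 0.92°
|H| = 0.1 · 1.2806 · 1.0198 / (1.4142 · 1.0001) ≈ 0.092337
Gain = 20 log₁₀(0.092337) ≈ -20.69 dB
∠H = (38.66° + 11.31°) − (45.00° + 0.92°) = 4.05°

At ω = 615 rad/s:
zero (1 + j615·0.1) = 1 + j61.5 → |·| ≈ 61.508, ∠ ≈ 89.07°
zero (1 + j615·0.025) = 1 + j15.375 → |·| ≈ 15.407, ∠ ≈ 86.28°
pole (1 + j615·0.125) = 1 + j76.875 → |·| ≈ 76.882, ∠ ≈ 89.25°
pole (1 + j615·0.002) = 1 + j1.23 → |·| ≈ 1.5852, ∠ ≈ 50.89°
|H| = 0.1 · 61.508 · 15.407 / (76.882 · 1.5852) ≈ 0.77757
Gain = 20 log₁₀(0.77757) ≈ -2.19 dB
∠H = (89.07° + 86.28°) − (89.25° + 50.89°) = 35.21°

ω = 8: -20.7 dB, 4.1°; ω = 615: -2.2 dB, 35.2°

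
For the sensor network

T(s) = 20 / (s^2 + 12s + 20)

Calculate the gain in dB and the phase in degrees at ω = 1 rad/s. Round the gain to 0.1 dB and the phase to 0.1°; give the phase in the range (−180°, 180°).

Substitute s = j1:
Numerator: 20 = 20 + j0
Denominator: (j1)^2 + 12(j1) + 20 = 19 + j12
|N| = √(20² + 0²) ≈ 20, ∠N ≈ 0.00°
|D| = √(19² + 12²) ≈ 22.472, ∠D ≈ 32.28°
|T| = 20 / 22.472 ≈ 0.89
Gain = 20 log₁₀(0.89) ≈ -1.01 dB
∠T = 0.00° − 32.28° = -32.28°

-1.0 dB, -32.3°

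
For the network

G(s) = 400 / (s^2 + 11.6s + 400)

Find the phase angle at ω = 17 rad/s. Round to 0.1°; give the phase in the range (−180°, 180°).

-60.6°

At s = jω = j17:
quadratic: (j17)² + 11.6·j17 + 400 = 111 + j197.2 → |·| ≈ 226.29, ∠ ≈ 60.63°
∠G = 0.00° − 60.63° = -60.63°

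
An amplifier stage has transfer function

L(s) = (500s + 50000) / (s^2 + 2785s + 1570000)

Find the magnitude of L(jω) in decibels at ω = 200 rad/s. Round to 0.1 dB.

Substitute s = j200:
Numerator: 500(j200) + 50000 = 50000 + j100000
Denominator: (j200)^2 + 2785(j200) + 1570000 = 1530000 + j557000
|N| = √(50000² + 100000²) ≈ 1.118e+05, ∠N ≈ 63.43°
|D| = √(1530000² + 557000²) ≈ 1.6282e+06, ∠D ≈ 20.00°
|L| = 1.118e+05 / 1.6282e+06 ≈ 0.068665
Gain = 20 log₁₀(0.068665) ≈ -23.27 dB

-23.3 dB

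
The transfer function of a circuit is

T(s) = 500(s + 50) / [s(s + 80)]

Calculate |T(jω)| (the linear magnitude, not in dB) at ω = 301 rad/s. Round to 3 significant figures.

1.63

At s = jω = j301:
zero (s+50): 50 + j301 → |·| = √(50²+301²) = √93101 ≈ 305.12, ∠ = arctan(301/50) ≈ 80.57°
pole (s+80): 80 + j301 → |·| = √(80²+301²) = √97001 ≈ 311.45, ∠ = arctan(301/80) ≈ 75.12°
pole at origin: |s| = 301, ∠ = 90.00° (in denominator)
|T| = 500 · 305.12 / 93746 ≈ 1.6274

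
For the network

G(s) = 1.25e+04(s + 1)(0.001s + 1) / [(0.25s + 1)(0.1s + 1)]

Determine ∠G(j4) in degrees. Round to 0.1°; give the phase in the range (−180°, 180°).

At ω = 4 rad/s:
zero (1 + j4·1) = 1 + j4 → |·| ≈ 4.1231, ∠ ≈ 75.96°
zero (1 + j4·0.001) = 1 + j0.004 → |·| ≈ 1, ∠ ≈ 0.23°
pole (1 + j4·0.25) = 1 + j1 → |·| ≈ 1.4142, ∠ ≈ 45.00°
pole (1 + j4·0.1) = 1 + j0.4 → |·| ≈ 1.077, ∠ ≈ 21.80°
∠G = (75.96° + 0.23°) − (45.00° + 21.80°) = 9.39°

9.4°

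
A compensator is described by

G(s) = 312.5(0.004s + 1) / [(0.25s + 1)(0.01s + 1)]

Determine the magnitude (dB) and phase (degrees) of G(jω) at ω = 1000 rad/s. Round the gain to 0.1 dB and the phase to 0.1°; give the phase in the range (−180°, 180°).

At ω = 1000 rad/s:
zero (1 + j1000·0.004) = 1 + j4 → |·| ≈ 4.1231, ∠ ≈ 75.96°
pole (1 + j1000·0.25) = 1 + j250 → |·| ≈ 250, ∠ ≈ 89.77°
pole (1 + j1000·0.01) = 1 + j10 → |·| ≈ 10.05, ∠ ≈ 84.29°
|G| = 312.5 · 4.1231 / (250 · 10.05) ≈ 0.51282
Gain = 20 log₁₀(0.51282) ≈ -5.80 dB
∠G = (75.96°) − (89.77° + 84.29°) = -98.10°

-5.8 dB, -98.1°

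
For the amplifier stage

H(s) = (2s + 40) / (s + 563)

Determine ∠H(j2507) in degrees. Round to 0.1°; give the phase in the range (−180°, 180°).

Substitute s = j2507:
Numerator: 2(j2507) + 40 = 40 + j5014
Denominator: (j2507) + 563 = 563 + j2507
|N| = √(40² + 5014²) ≈ 5014.2, ∠N ≈ 89.54°
|D| = √(563² + 2507²) ≈ 2569.4, ∠D ≈ 77.34°
∠H = 89.54° − 77.34° = 12.20°

12.2°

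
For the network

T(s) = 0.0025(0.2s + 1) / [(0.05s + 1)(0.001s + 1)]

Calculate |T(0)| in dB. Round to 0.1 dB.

-52.0 dB

T(0) = 0.0025 · 1 / 1 = 0.0025
20 log₁₀(0.0025) ≈ -52.04 dB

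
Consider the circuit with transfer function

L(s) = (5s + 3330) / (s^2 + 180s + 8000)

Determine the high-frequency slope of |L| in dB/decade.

-20 dB/decade

Each pole contributes −20 dB/decade at high frequency; each zero contributes +20 dB/decade.
Net: 1 zero(s) − 2 pole(s) → -20 dB/decade.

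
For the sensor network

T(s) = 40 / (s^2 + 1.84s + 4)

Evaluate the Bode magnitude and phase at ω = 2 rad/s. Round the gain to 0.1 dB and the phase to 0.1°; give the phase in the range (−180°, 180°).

At s = jω = j2:
quadratic: (j2)² + 1.84·j2 + 4 = 0 + j3.68 → |·| ≈ 3.68, ∠ ≈ 90.00°
|T| = 40 / 3.68 ≈ 10.87
Gain = 20 log₁₀(10.87) ≈ 20.72 dB
∠T = 0.00° − 90.00° = -90.00°

20.7 dB, -90.0°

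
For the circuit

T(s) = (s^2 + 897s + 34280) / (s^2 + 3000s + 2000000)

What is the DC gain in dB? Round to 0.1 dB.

T(0) = 34280 / 2000000 = 0.01714
20 log₁₀(0.01714) ≈ -35.32 dB

-35.3 dB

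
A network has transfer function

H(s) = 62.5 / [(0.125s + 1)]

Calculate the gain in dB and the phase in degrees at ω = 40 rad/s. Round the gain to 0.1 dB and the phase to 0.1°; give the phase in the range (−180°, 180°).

21.8 dB, -78.7°

At ω = 40 rad/s:
pole (1 + j40·0.125) = 1 + j5 → |·| ≈ 5.099, ∠ ≈ 78.69°
|H| = 62.5 · 1 / (5.099) ≈ 12.257
Gain = 20 log₁₀(12.257) ≈ 21.77 dB
∠H = (0°) − (78.69°) = -78.69°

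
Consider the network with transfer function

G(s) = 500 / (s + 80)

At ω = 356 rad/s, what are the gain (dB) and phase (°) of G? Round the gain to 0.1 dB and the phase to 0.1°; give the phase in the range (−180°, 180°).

At s = jω = j356:
pole (s+80): 80 + j356 → |·| = √(80²+356²) = √133136 ≈ 364.88, ∠ = arctan(356/80) ≈ 77.33°
|G| = 500 / 364.88 ≈ 1.3703
Gain = 20 log₁₀(1.3703) ≈ 2.74 dB
∠G = 0.00° − 77.33° = -77.33°

2.7 dB, -77.3°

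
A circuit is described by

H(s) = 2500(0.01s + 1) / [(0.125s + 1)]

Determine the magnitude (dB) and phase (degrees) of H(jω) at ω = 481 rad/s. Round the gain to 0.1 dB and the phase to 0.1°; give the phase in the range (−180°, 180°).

At ω = 481 rad/s:
zero (1 + j481·0.01) = 1 + j4.81 → |·| ≈ 4.9129, ∠ ≈ 78.26°
pole (1 + j481·0.125) = 1 + j60.125 → |·| ≈ 60.133, ∠ ≈ 89.05°
|H| = 2500 · 4.9129 / (60.133) ≈ 204.25
Gain = 20 log₁₀(204.25) ≈ 46.20 dB
∠H = (78.26°) − (89.05°) = -10.79°

46.2 dB, -10.8°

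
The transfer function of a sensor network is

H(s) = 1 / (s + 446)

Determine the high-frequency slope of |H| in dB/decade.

-20 dB/decade

Each pole contributes −20 dB/decade at high frequency; each zero contributes +20 dB/decade.
Net: 0 zero(s) − 1 pole(s) → -20 dB/decade.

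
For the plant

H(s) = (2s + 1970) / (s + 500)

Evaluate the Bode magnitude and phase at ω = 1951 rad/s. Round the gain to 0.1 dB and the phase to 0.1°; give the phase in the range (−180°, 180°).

6.7 dB, -12.4°

Substitute s = j1951:
Numerator: 2(j1951) + 1970 = 1970 + j3902
Denominator: (j1951) + 500 = 500 + j1951
|N| = √(1970² + 3902²) ≈ 4371.1, ∠N ≈ 63.21°
|D| = √(500² + 1951²) ≈ 2014.1, ∠D ≈ 75.63°
|H| = 4371.1 / 2014.1 ≈ 2.1702
Gain = 20 log₁₀(2.1702) ≈ 6.73 dB
∠H = 63.21° − 75.63° = -12.42°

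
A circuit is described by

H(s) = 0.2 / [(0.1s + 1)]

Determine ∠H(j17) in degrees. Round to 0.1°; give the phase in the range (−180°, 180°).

-59.5°

At ω = 17 rad/s:
pole (1 + j17·0.1) = 1 + j1.7 → |·| ≈ 1.9723, ∠ ≈ 59.53°
∠H = (0°) − (59.53°) = -59.53°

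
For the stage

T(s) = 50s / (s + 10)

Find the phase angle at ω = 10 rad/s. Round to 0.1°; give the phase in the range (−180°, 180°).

45.0°

At s = jω = j10:
zero at origin: s = j10 → |·| = 10, ∠ = 90.00°
pole (s+10): 10 + j10 → |·| = √(10²+10²) = √200 ≈ 14.142, ∠ = arctan(10/10) ≈ 45.00°
∠T = 90.00° − 45.00° = 45.00°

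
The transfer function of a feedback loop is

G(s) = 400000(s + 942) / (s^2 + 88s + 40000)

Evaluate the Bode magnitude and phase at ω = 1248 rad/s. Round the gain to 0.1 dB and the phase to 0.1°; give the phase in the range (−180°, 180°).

At s = jω = j1248:
zero (s+942): 942 + j1248 → |·| = √(942²+1248²) = √2444868 ≈ 1563.6, ∠ = arctan(1248/942) ≈ 52.95°
quadratic: (j1248)² + 88·j1248 + 40000 = -1517504 + j109824 → |·| ≈ 1.5215e+06, ∠ ≈ 175.86°
|G| = 400000 · 1563.6 / 1.5215e+06 ≈ 411.07
Gain = 20 log₁₀(411.07) ≈ 52.28 dB
∠G = 52.95° − 175.86° = -122.91°

52.3 dB, -122.9°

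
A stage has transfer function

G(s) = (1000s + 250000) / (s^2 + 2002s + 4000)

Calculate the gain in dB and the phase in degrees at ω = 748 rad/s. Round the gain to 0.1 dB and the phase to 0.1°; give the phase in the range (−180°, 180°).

Substitute s = j748:
Numerator: 1000(j748) + 250000 = 250000 + j748000
Denominator: (j748)^2 + 2002(j748) + 4000 = -555504 + j1497496
|N| = √(250000² + 748000²) ≈ 7.8867e+05, ∠N ≈ 71.52°
|D| = √(555504² + 1497496²) ≈ 1.5972e+06, ∠D ≈ 110.35°
|G| = 7.8867e+05 / 1.5972e+06 ≈ 0.49378
Gain = 20 log₁₀(0.49378) ≈ -6.13 dB
∠G = 71.52° − 110.35° = -38.83°

-6.1 dB, -38.8°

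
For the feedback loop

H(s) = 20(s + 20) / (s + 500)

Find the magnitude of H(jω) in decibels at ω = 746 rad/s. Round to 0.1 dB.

24.4 dB

At s = jω = j746:
zero (s+20): 20 + j746 → |·| = √(20²+746²) = √556916 ≈ 746.27, ∠ = arctan(746/20) ≈ 88.46°
pole (s+500): 500 + j746 → |·| = √(500²+746²) = √806516 ≈ 898.06, ∠ = arctan(746/500) ≈ 56.17°
|H| = 20 · 746.27 / 898.06 ≈ 16.62
Gain = 20 log₁₀(16.62) ≈ 24.41 dB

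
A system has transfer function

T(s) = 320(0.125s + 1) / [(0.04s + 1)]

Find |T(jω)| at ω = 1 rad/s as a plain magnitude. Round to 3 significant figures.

At ω = 1 rad/s:
zero (1 + j1·0.125) = 1 + j0.125 → |·| ≈ 1.0078, ∠ ≈ 7.13°
pole (1 + j1·0.04) = 1 + j0.04 → |·| ≈ 1.0008, ∠ ≈ 2.29°
|T| = 320 · 1.0078 / (1.0008) ≈ 322.24

322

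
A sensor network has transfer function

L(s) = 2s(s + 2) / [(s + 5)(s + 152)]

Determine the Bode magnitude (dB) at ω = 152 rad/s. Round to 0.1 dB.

At s = jω = j152:
zero (s+2): 2 + j152 → |·| = √(2²+152²) = √23108 ≈ 152.01, ∠ = arctan(152/2) ≈ 89.25°
zero at origin: s = j152 → |·| = 152, ∠ = 90.00°
pole (s+5): 5 + j152 → |·| = √(5²+152²) = √23129 ≈ 152.08, ∠ = arctan(152/5) ≈ 88.12°
pole (s+152): 152 + j152 → |·| = √(152²+152²) = √46208 ≈ 214.96, ∠ = arctan(152/152) ≈ 45.00°
|L| = 2 · 23106 / 32691 ≈ 1.4136
Gain = 20 log₁₀(1.4136) ≈ 3.01 dB

3.0 dB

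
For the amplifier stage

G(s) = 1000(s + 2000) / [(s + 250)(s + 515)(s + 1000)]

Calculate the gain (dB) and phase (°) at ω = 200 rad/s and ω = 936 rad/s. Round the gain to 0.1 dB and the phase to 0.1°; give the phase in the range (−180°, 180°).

At s = jω = j200:
zero (s+2000): 2000 + j200 → |·| = √(2000²+200²) = √4040000 ≈ 2010, ∠ = arctan(200/2000) ≈ 5.71°
pole (s+250): 250 + j200 → |·| = √(250²+200²) = √102500 ≈ 320.16, ∠ = arctan(200/250) ≈ 38.66°
pole (s+515): 515 + j200 → |·| = √(515²+200²) = √305225 ≈ 552.47, ∠ = arctan(200/515) ≈ 21.22°
pole (s+1000): 1000 + j200 → |·| = √(1000²+200²) = √1040000 ≈ 1019.8, ∠ = arctan(200/1000) ≈ 11.31°
|G| = 1000 · 2010 / 1.8038e+08 ≈ 0.011143
Gain = 20 log₁₀(0.011143) ≈ -39.06 dB
∠G = 5.71° − 71.19° = -65.48°

At s = jω = j936:
zero (s+2000): 2000 + j936 → |·| = √(2000²+936²) = √4876096 ≈ 2208.2, ∠ = arctan(936/2000) ≈ 25.08°
pole (s+250): 250 + j936 → |·| = √(250²+936²) = √938596 ≈ 968.81, ∠ = arctan(936/250) ≈ 75.05°
pole (s+515): 515 + j936 → |·| = √(515²+936²) = √1141321 ≈ 1068.3, ∠ = arctan(936/515) ≈ 61.18°
pole (s+1000): 1000 + j936 → |·| = √(1000²+936²) = √1876096 ≈ 1369.7, ∠ = arctan(936/1000) ≈ 43.11°
|G| = 1000 · 2208.2 / 1.4176e+09 ≈ 0.0015577
Gain = 20 log₁₀(0.0015577) ≈ -56.15 dB
∠G = 25.08° − 179.34° = -154.26°

ω = 200: -39.1 dB, -65.5°; ω = 936: -56.2 dB, -154.3°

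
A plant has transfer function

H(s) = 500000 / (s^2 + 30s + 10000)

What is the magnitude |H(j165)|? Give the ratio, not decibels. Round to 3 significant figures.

27.9

At s = jω = j165:
quadratic: (j165)² + 30·j165 + 10000 = -17225 + j4950 → |·| ≈ 17922, ∠ ≈ 163.97°
|H| = 500000 / 17922 ≈ 27.899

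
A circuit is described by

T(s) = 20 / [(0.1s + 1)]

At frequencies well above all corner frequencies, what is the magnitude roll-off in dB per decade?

Each pole contributes −20 dB/decade at high frequency; each zero contributes +20 dB/decade.
Net: 0 zero(s) − 1 pole(s) → -20 dB/decade.

-20 dB/decade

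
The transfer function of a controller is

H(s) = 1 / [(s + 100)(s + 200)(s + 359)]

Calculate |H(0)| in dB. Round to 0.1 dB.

-137.1 dB

H(0) = 1 / (100·200·359) ≈ 1.3928e-07
20 log₁₀(1.3928e-07) ≈ -137.12 dB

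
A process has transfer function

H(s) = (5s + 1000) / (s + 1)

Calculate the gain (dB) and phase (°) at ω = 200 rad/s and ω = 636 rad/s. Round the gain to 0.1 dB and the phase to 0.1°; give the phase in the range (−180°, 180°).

Substitute s = j200:
Numerator: 5(j200) + 1000 = 1000 + j1000
Denominator: (j200) + 1 = 1 + j200
|N| = √(1000² + 1000²) ≈ 1414.2, ∠N ≈ 45.00°
|D| = √(1² + 200²) ≈ 200, ∠D ≈ 89.71°
|H| = 1414.2 / 200 ≈ 7.071
Gain = 20 log₁₀(7.071) ≈ 16.99 dB
∠H = 45.00° − 89.71° = -44.71°

Substitute s = j636:
Numerator: 5(j636) + 1000 = 1000 + j3180
Denominator: (j636) + 1 = 1 + j636
|N| = √(1000² + 3180²) ≈ 3333.5, ∠N ≈ 72.54°
|D| = √(1² + 636²) ≈ 636, ∠D ≈ 89.91°
|H| = 3333.5 / 636 ≈ 5.2414
Gain = 20 log₁₀(5.2414) ≈ 14.39 dB
∠H = 72.54° − 89.91° = -17.37°

ω = 200: 17.0 dB, -44.7°; ω = 636: 14.4 dB, -17.4°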